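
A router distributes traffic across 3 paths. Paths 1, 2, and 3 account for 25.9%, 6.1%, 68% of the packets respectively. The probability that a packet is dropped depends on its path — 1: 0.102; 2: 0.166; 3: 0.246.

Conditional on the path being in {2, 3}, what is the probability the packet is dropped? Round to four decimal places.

P(L|S) ≈ 0.2394

Let S = {2, 3}.
P(S) = 0.061 + 0.68 = 0.741.
P(L ∩ S) = 0.166·0.061 + 0.246·0.68 = 0.010126 + 0.16728 = 0.177406.
P(L | S) = 0.177406 / 0.741 = 0.239414…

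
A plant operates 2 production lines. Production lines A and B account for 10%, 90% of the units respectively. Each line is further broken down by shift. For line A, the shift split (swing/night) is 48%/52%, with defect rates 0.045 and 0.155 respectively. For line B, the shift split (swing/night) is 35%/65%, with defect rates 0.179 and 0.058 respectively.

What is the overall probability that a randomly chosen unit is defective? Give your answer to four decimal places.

P(D|A) = 0.48·0.045 + 0.52·0.155 = 0.0216 + 0.0806 = 0.1022
P(D|B) = 0.35·0.179 + 0.65·0.058 = 0.06265 + 0.0377 = 0.10035
Then overall,
P(D) = 0.1·0.1022 + 0.9·0.10035
      = 0.01022 + 0.090315 = 0.100535

0.1005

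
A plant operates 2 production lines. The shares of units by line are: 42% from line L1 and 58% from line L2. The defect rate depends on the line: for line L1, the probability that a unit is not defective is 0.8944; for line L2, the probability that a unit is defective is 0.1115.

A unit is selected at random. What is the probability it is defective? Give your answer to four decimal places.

P(D|L1) = 1 − 0.8944 = 0.1056.
P(D) = P(D|L1)·P(L1) + P(D|L2)·P(L2)
      = 0.1056·0.42 + 0.1115·0.58
      = 0.044352 + 0.06467 = 0.109022

0.1090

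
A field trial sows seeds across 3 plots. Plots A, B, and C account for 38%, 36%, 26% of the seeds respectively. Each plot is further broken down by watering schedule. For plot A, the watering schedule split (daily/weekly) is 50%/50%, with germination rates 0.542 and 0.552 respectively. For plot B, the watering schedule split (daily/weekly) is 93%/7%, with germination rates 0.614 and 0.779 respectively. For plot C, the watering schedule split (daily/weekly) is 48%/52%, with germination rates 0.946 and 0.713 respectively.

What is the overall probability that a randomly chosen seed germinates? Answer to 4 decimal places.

0.6475

P(G|A) = 0.5·0.542 + 0.5·0.552 = 0.271 + 0.276 = 0.547
P(G|B) = 0.93·0.614 + 0.07·0.779 = 0.57102 + 0.05453 = 0.62555
P(G|C) = 0.48·0.946 + 0.52·0.713 = 0.45408 + 0.37076 = 0.82484
Then overall,
P(G) = 0.38·0.547 + 0.36·0.62555 + 0.26·0.82484
      = 0.20786 + 0.225198 + 0.2144584 = 0.6475164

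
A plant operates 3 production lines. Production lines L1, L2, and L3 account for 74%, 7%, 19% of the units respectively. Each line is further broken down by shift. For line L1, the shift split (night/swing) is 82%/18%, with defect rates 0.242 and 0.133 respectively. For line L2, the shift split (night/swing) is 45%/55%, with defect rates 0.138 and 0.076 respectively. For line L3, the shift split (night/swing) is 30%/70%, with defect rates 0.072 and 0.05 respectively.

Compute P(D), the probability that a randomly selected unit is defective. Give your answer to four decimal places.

P(D|L1) = 0.82·0.242 + 0.18·0.133 = 0.19844 + 0.02394 = 0.22238
P(D|L2) = 0.45·0.138 + 0.55·0.076 = 0.0621 + 0.0418 = 0.1039
P(D|L3) = 0.3·0.072 + 0.7·0.05 = 0.0216 + 0.035 = 0.0566
By total probability over the outer partition,
P(D) = 0.74·0.22238 + 0.07·0.1039 + 0.19·0.0566
      = 0.1645612 + 0.007273 + 0.010754 = 0.1825882

P(D) ≈ 0.1826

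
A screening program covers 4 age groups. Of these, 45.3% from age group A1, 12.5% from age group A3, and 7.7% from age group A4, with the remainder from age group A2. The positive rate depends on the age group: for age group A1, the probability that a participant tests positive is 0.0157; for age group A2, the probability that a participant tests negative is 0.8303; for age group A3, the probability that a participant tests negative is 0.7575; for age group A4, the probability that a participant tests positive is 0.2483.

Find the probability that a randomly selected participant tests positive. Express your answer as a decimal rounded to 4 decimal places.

0.1151

P(A2) = 1 − (0.453 + 0.125 + 0.077) = 0.345.
P(T|A2) = 1 − 0.8303 = 0.1697.
P(T|A3) = 1 − 0.7575 = 0.2425.
Summing over the partition,
P(T) = P(T|A1)·P(A1) + P(T|A2)·P(A2) + P(T|A3)·P(A3) + P(T|A4)·P(A4)
      = 0.0157·0.453 + 0.1697·0.345 + 0.2425·0.125 + 0.2483·0.077
      = 0.0071121 + 0.0585465 + 0.0303125 + 0.0191191 = 0.1150902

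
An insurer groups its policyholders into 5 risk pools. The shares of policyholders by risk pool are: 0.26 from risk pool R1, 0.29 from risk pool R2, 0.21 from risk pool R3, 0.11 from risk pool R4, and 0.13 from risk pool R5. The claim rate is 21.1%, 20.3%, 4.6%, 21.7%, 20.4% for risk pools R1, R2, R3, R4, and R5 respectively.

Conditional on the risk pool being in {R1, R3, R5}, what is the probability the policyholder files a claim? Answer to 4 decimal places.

P(C|S) ≈ 0.1517

Let S = {R1, R3, R5}.
P(S) = 0.26 + 0.21 + 0.13 = 0.6.
P(C ∩ S) = 0.211·0.26 + 0.046·0.21 + 0.204·0.13 = 0.05486 + 0.00966 + 0.02652 = 0.09104.
P(C | S) = 0.09104 / 0.6 = 0.151733…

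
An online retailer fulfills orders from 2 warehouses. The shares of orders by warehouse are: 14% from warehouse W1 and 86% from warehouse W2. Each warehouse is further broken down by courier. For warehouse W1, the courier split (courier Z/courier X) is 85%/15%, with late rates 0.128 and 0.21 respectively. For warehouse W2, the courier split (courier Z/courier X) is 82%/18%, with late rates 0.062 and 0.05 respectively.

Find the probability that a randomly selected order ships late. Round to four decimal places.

0.0711

P(L|W1) = 0.85·0.128 + 0.15·0.21 = 0.1088 + 0.0315 = 0.1403
P(L|W2) = 0.82·0.062 + 0.18·0.05 = 0.05084 + 0.009 = 0.05984
By total probability over the outer partition,
P(L) = 0.14·0.1403 + 0.86·0.05984
      = 0.019642 + 0.0514624 = 0.0711044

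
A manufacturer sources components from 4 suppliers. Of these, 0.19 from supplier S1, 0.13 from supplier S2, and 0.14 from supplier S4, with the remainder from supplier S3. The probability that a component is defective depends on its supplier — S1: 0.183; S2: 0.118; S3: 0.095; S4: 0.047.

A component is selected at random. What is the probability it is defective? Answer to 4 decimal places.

P(S3) = 1 − (0.19 + 0.13 + 0.14) = 0.54.
P(D) = P(D|S1)·P(S1) + P(D|S2)·P(S2) + P(D|S3)·P(S3) + P(D|S4)·P(S4)
      = 0.183·0.19 + 0.118·0.13 + 0.095·0.54 + 0.047·0.14
      = 0.03477 + 0.01534 + 0.0513 + 0.00658 = 0.10799

0.1080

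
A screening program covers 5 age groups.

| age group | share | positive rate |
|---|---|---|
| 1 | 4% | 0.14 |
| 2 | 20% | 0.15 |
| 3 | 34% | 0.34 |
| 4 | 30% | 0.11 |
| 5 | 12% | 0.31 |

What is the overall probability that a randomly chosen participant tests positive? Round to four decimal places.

Summing over the partition,
P(T) = P(T|1)·P(1) + P(T|2)·P(2) + P(T|3)·P(3) + P(T|4)·P(4) + P(T|5)·P(5)
      = 0.14·0.04 + 0.15·0.2 + 0.34·0.34 + 0.11·0.3 + 0.31·0.12
      = 0.0056 + 0.03 + 0.1156 + 0.033 + 0.0372 = 0.2214

P(T) ≈ 0.2214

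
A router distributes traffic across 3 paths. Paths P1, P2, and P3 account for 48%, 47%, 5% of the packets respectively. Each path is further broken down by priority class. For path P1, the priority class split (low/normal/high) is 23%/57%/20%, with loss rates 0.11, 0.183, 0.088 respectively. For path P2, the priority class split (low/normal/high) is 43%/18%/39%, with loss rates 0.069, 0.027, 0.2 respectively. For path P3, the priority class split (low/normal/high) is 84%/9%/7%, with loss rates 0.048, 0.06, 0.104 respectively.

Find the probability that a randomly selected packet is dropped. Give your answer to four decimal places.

0.1262

P(L|P1) = 0.23·0.11 + 0.57·0.183 + 0.2·0.088 = 0.0253 + 0.10431 + 0.0176 = 0.14721
P(L|P2) = 0.43·0.069 + 0.18·0.027 + 0.39·0.2 = 0.02967 + 0.00486 + 0.078 = 0.11253
P(L|P3) = 0.84·0.048 + 0.09·0.06 + 0.07·0.104 = 0.04032 + 0.0054 + 0.00728 = 0.053
By total probability over the outer partition,
P(L) = 0.48·0.14721 + 0.47·0.11253 + 0.05·0.053
      = 0.0706608 + 0.0528891 + 0.00265 = 0.1261999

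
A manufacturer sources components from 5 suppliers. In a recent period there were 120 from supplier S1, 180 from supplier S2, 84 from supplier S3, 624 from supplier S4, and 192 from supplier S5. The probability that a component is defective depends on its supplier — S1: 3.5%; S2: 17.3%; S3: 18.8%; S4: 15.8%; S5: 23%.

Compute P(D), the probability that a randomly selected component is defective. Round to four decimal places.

Total: 120 + 180 + 84 + 624 + 192 = 1200.
P(S1) = 120/1200 = 0.1. P(S2) = 180/1200 = 0.15. P(S3) = 84/1200 = 0.07. P(S4) = 624/1200 = 0.52. P(S5) = 192/1200 = 0.16.
Summing over the partition,
P(D) = P(D|S1)·P(S1) + P(D|S2)·P(S2) + P(D|S3)·P(S3) + P(D|S4)·P(S4) + P(D|S5)·P(S5)
      = 0.035·0.1 + 0.173·0.15 + 0.188·0.07 + 0.158·0.52 + 0.23·0.16
      = 0.0035 + 0.02595 + 0.01316 + 0.08216 + 0.0368 = 0.16157

P(D) ≈ 0.1616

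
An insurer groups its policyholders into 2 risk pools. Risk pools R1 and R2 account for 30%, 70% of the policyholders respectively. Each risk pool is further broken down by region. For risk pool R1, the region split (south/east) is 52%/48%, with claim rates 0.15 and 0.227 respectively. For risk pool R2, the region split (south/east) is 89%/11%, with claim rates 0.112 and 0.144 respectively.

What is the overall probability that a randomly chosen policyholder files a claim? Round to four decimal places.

0.1370

P(C|R1) = 0.52·0.15 + 0.48·0.227 = 0.078 + 0.10896 = 0.18696
P(C|R2) = 0.89·0.112 + 0.11·0.144 = 0.09968 + 0.01584 = 0.11552
Then overall,
P(C) = 0.3·0.18696 + 0.7·0.11552
      = 0.056088 + 0.080864 = 0.136952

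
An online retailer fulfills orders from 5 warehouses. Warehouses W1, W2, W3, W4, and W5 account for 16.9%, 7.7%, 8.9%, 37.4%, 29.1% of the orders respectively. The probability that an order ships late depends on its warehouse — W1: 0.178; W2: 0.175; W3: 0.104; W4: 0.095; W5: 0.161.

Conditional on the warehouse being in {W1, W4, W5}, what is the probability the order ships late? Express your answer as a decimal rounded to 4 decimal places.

P(L|S) ≈ 0.1348

Let S = {W1, W4, W5}.
P(S) = 0.169 + 0.374 + 0.291 = 0.834.
P(L ∩ S) = 0.178·0.169 + 0.095·0.374 + 0.161·0.291 = 0.030082 + 0.03553 + 0.046851 = 0.112463.
P(L | S) = 0.112463 / 0.834 = 0.134848…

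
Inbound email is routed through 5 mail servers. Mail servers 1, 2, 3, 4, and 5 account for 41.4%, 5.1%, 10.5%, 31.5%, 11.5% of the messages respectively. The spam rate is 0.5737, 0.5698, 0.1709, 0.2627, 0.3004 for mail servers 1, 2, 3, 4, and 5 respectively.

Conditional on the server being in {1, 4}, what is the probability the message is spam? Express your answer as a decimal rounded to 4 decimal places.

Let J = {1, 4}.
P(J) = 0.414 + 0.315 = 0.729.
P(S ∩ J) = 0.5737·0.414 + 0.2627·0.315 = 0.2375118 + 0.0827505 = 0.3202623.
P(S | J) = 0.3202623 / 0.729 = 0.439317…

0.4393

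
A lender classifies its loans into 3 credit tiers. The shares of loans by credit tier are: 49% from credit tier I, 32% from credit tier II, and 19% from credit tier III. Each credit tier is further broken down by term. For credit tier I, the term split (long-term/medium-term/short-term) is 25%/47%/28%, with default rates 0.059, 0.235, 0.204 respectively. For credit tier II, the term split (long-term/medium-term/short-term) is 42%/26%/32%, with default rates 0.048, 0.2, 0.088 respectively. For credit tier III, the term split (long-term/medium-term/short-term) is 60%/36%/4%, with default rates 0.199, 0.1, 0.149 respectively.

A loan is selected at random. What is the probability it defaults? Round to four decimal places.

P(D) ≈ 0.1521

P(D|I) = 0.25·0.059 + 0.47·0.235 + 0.28·0.204 = 0.01475 + 0.11045 + 0.05712 = 0.18232
P(D|II) = 0.42·0.048 + 0.26·0.2 + 0.32·0.088 = 0.02016 + 0.052 + 0.02816 = 0.10032
P(D|III) = 0.6·0.199 + 0.36·0.1 + 0.04·0.149 = 0.1194 + 0.036 + 0.00596 = 0.16136
Then overall,
P(D) = 0.49·0.18232 + 0.32·0.10032 + 0.19·0.16136
      = 0.0893368 + 0.0321024 + 0.0306584 = 0.1520976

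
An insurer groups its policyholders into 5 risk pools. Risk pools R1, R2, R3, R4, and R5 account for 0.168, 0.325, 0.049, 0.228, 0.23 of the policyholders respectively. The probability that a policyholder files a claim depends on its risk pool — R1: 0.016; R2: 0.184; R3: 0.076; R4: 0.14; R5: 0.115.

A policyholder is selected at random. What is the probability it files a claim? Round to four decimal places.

P(C) ≈ 0.1246

Summing over the partition,
P(C) = P(C|R1)·P(R1) + P(C|R2)·P(R2) + P(C|R3)·P(R3) + P(C|R4)·P(R4) + P(C|R5)·P(R5)
      = 0.016·0.168 + 0.184·0.325 + 0.076·0.049 + 0.14·0.228 + 0.115·0.23
      = 0.002688 + 0.0598 + 0.003724 + 0.03192 + 0.02645 = 0.124582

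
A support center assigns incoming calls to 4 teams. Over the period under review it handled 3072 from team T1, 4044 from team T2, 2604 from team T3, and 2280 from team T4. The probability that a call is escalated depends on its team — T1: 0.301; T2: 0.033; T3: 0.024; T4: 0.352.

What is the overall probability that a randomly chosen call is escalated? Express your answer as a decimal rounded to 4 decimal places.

Total: 3072 + 4044 + 2604 + 2280 = 12000.
P(T1) = 3072/12000 = 0.256. P(T2) = 4044/12000 = 0.337. P(T3) = 2604/12000 = 0.217. P(T4) = 2280/12000 = 0.19.
P(E) = P(E|T1)·P(T1) + P(E|T2)·P(T2) + P(E|T3)·P(T3) + P(E|T4)·P(T4)
      = 0.301·0.256 + 0.033·0.337 + 0.024·0.217 + 0.352·0.19
      = 0.077056 + 0.011121 + 0.005208 + 0.06688 = 0.160265

P(E) ≈ 0.1603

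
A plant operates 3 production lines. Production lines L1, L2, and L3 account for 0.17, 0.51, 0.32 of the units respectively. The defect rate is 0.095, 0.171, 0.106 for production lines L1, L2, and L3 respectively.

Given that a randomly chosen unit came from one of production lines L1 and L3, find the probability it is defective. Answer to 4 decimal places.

P(D|S) ≈ 0.1022

Let S = {L1, L3}.
P(S) = 0.17 + 0.32 = 0.49.
P(D ∩ S) = 0.095·0.17 + 0.106·0.32 = 0.01615 + 0.03392 = 0.05007.
P(D | S) = 0.05007 / 0.49 = 0.102184…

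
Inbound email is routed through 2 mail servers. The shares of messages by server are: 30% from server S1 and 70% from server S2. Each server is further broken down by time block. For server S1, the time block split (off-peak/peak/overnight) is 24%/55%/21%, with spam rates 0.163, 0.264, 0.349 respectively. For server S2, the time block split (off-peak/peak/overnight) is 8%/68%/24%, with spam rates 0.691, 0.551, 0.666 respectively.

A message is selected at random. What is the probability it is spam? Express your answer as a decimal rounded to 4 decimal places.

P(S|S1) = 0.24·0.163 + 0.55·0.264 + 0.21·0.349 = 0.03912 + 0.1452 + 0.07329 = 0.25761
P(S|S2) = 0.08·0.691 + 0.68·0.551 + 0.24·0.666 = 0.05528 + 0.37468 + 0.15984 = 0.5898
By total probability over the outer partition,
P(S) = 0.3·0.25761 + 0.7·0.5898
      = 0.077283 + 0.41286 = 0.490143

P(S) ≈ 0.4901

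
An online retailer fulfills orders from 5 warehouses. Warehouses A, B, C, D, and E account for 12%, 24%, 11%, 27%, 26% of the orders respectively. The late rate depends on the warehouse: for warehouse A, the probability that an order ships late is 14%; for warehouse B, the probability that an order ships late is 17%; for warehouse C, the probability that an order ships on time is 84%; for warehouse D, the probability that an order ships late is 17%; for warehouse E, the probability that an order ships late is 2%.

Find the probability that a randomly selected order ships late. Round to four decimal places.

P(L|C) = 1 − 0.84 = 0.16.
P(L) = P(L|A)·P(A) + P(L|B)·P(B) + P(L|C)·P(C) + P(L|D)·P(D) + P(L|E)·P(E)
      = 0.14·0.12 + 0.17·0.24 + 0.16·0.11 + 0.17·0.27 + 0.02·0.26
      = 0.0168 + 0.0408 + 0.0176 + 0.0459 + 0.0052 = 0.1263

0.1263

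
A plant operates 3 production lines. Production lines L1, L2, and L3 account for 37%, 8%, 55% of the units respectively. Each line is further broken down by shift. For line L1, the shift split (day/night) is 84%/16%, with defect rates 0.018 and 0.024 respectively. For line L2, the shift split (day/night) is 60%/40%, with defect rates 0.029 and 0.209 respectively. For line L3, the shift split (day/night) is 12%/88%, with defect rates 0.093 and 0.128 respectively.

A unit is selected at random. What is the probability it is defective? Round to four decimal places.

P(D) ≈ 0.0832

P(D|L1) = 0.84·0.018 + 0.16·0.024 = 0.01512 + 0.00384 = 0.01896
P(D|L2) = 0.6·0.029 + 0.4·0.209 = 0.0174 + 0.0836 = 0.101
P(D|L3) = 0.12·0.093 + 0.88·0.128 = 0.01116 + 0.11264 = 0.1238
Then overall,
P(D) = 0.37·0.01896 + 0.08·0.101 + 0.55·0.1238
      = 0.0070152 + 0.00808 + 0.06809 = 0.0831852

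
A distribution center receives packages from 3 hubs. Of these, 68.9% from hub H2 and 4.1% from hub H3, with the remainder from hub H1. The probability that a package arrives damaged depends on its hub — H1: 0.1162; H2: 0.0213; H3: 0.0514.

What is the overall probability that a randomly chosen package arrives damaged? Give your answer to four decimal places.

P(H1) = 1 − (0.689 + 0.041) = 0.27.
P(D) = P(D|H1)·P(H1) + P(D|H2)·P(H2) + P(D|H3)·P(H3)
      = 0.1162·0.27 + 0.0213·0.689 + 0.0514·0.041
      = 0.031374 + 0.0146757 + 0.0021074 = 0.0481571

P(D) ≈ 0.0482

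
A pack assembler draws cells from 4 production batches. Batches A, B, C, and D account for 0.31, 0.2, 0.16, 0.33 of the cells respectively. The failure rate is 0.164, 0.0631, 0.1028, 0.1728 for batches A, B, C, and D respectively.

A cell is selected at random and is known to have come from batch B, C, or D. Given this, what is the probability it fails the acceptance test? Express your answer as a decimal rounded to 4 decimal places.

0.1248

Let S = {B, C, D}.
P(S) = 0.2 + 0.16 + 0.33 = 0.69.
P(F ∩ S) = 0.0631·0.2 + 0.1028·0.16 + 0.1728·0.33 = 0.01262 + 0.016448 + 0.057024 = 0.086092.
P(F | S) = 0.086092 / 0.69 = 0.124771…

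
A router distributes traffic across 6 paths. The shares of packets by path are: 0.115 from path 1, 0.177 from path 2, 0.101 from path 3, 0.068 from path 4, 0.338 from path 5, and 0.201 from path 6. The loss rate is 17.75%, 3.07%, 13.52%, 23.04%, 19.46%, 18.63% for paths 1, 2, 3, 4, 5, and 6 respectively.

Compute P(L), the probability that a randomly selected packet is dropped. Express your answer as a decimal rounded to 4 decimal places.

0.1584

Using total probability over the partition,
P(L) = P(L|1)·P(1) + P(L|2)·P(2) + P(L|3)·P(3) + P(L|4)·P(4) + P(L|5)·P(5) + P(L|6)·P(6)
      = 0.1775·0.115 + 0.0307·0.177 + 0.1352·0.101 + 0.2304·0.068 + 0.1946·0.338 + 0.1863·0.201
      = 0.0204125 + 0.0054339 + 0.0136552 + 0.0156672 + 0.0657748 + 0.0374463 = 0.1583899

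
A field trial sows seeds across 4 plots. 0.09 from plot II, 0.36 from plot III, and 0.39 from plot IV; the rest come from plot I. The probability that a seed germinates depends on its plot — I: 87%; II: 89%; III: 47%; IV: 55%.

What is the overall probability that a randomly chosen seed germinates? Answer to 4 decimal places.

P(I) = 1 − (0.09 + 0.36 + 0.39) = 0.16.
Using total probability over the partition,
P(G) = P(G|I)·P(I) + P(G|II)·P(II) + P(G|III)·P(III) + P(G|IV)·P(IV)
      = 0.87·0.16 + 0.89·0.09 + 0.47·0.36 + 0.55·0.39
      = 0.1392 + 0.0801 + 0.1692 + 0.2145 = 0.603

P(G) ≈ 0.6030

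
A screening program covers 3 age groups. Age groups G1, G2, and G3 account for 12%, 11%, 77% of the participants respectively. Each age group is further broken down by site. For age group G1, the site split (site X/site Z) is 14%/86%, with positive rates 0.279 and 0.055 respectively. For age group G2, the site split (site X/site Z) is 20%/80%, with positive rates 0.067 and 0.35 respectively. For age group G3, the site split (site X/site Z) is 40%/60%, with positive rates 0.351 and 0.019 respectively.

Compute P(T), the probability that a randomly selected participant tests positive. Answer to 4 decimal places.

P(T) ≈ 0.1595

P(T|G1) = 0.14·0.279 + 0.86·0.055 = 0.03906 + 0.0473 = 0.08636
P(T|G2) = 0.2·0.067 + 0.8·0.35 = 0.0134 + 0.28 = 0.2934
P(T|G3) = 0.4·0.351 + 0.6·0.019 = 0.1404 + 0.0114 = 0.1518
Then overall,
P(T) = 0.12·0.08636 + 0.11·0.2934 + 0.77·0.1518
      = 0.0103632 + 0.032274 + 0.116886 = 0.1595232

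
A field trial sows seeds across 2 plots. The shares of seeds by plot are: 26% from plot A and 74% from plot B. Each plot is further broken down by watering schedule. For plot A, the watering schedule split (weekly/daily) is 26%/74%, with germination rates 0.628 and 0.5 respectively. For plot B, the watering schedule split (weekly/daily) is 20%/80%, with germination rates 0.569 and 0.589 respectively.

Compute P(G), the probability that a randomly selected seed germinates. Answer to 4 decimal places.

P(G) ≈ 0.5716

P(G|A) = 0.26·0.628 + 0.74·0.5 = 0.16328 + 0.37 = 0.53328
P(G|B) = 0.2·0.569 + 0.8·0.589 = 0.1138 + 0.4712 = 0.585
Then overall,
P(G) = 0.26·0.53328 + 0.74·0.585
      = 0.1386528 + 0.4329 = 0.5715528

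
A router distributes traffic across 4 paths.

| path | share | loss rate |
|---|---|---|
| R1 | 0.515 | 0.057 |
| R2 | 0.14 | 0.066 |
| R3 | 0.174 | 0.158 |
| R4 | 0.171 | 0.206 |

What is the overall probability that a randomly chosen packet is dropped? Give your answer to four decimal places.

P(L) = P(L|R1)·P(R1) + P(L|R2)·P(R2) + P(L|R3)·P(R3) + P(L|R4)·P(R4)
      = 0.057·0.515 + 0.066·0.14 + 0.158·0.174 + 0.206·0.171
      = 0.029355 + 0.00924 + 0.027492 + 0.035226 = 0.101313

0.1013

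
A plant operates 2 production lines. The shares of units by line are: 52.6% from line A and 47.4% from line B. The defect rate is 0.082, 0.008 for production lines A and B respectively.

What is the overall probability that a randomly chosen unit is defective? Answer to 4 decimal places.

P(D) ≈ 0.0469

P(D) = P(D|A)·P(A) + P(D|B)·P(B)
      = 0.082·0.526 + 0.008·0.474
      = 0.043132 + 0.003792 = 0.046924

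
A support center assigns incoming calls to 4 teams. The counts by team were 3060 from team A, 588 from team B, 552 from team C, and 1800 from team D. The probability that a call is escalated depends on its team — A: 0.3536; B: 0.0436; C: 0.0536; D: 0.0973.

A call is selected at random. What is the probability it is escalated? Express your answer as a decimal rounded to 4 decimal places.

0.2187

Total: 3060 + 588 + 552 + 1800 = 6000.
P(A) = 3060/6000 = 0.51. P(B) = 588/6000 = 0.098. P(C) = 552/6000 = 0.092. P(D) = 1800/6000 = 0.3.
Summing over the partition,
P(E) = P(E|A)·P(A) + P(E|B)·P(B) + P(E|C)·P(C) + P(E|D)·P(D)
      = 0.3536·0.51 + 0.0436·0.098 + 0.0536·0.092 + 0.0973·0.3
      = 0.180336 + 0.0042728 + 0.0049312 + 0.02919 = 0.21873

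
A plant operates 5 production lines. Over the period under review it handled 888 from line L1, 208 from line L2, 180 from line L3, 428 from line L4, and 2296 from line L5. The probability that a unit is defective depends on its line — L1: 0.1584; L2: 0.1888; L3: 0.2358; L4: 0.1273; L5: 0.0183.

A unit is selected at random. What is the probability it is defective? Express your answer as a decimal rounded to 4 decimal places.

P(D) ≈ 0.0797

Total: 888 + 208 + 180 + 428 + 2296 = 4000.
P(L1) = 888/4000 = 0.222. P(L2) = 208/4000 = 0.052. P(L3) = 180/4000 = 0.045. P(L4) = 428/4000 = 0.107. P(L5) = 2296/4000 = 0.574.
Using total probability over the partition,
P(D) = P(D|L1)·P(L1) + P(D|L2)·P(L2) + P(D|L3)·P(L3) + P(D|L4)·P(L4) + P(D|L5)·P(L5)
      = 0.1584·0.222 + 0.1888·0.052 + 0.2358·0.045 + 0.1273·0.107 + 0.0183·0.574
      = 0.0351648 + 0.0098176 + 0.010611 + 0.0136211 + 0.0105042 = 0.0797187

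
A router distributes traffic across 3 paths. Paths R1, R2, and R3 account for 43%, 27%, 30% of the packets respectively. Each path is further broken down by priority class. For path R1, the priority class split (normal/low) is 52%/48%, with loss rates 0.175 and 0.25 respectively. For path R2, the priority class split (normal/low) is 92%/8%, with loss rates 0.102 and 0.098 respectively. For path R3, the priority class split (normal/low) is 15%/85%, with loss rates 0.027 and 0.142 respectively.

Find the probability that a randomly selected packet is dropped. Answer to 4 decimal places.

P(L) ≈ 0.1556

P(L|R1) = 0.52·0.175 + 0.48·0.25 = 0.091 + 0.12 = 0.211
P(L|R2) = 0.92·0.102 + 0.08·0.098 = 0.09384 + 0.00784 = 0.10168
P(L|R3) = 0.15·0.027 + 0.85·0.142 = 0.00405 + 0.1207 = 0.12475
Then overall,
P(L) = 0.43·0.211 + 0.27·0.10168 + 0.3·0.12475
      = 0.09073 + 0.0274536 + 0.037425 = 0.1556086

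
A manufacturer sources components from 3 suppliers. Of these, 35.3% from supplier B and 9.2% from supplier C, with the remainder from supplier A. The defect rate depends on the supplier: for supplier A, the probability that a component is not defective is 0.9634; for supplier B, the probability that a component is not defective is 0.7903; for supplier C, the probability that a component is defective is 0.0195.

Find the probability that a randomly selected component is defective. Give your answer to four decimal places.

P(D) ≈ 0.0961

P(A) = 1 − (0.353 + 0.092) = 0.555.
P(D|A) = 1 − 0.9634 = 0.0366.
P(D|B) = 1 − 0.7903 = 0.2097.
Summing over the partition,
P(D) = P(D|A)·P(A) + P(D|B)·P(B) + P(D|C)·P(C)
      = 0.0366·0.555 + 0.2097·0.353 + 0.0195·0.092
      = 0.020313 + 0.0740241 + 0.001794 = 0.0961311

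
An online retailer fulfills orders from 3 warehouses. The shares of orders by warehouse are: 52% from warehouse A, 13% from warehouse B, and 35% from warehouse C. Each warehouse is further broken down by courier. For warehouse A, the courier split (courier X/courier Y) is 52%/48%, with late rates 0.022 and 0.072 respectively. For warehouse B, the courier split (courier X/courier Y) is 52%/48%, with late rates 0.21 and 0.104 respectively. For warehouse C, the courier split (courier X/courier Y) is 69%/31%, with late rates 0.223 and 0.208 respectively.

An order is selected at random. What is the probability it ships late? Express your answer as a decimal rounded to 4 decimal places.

P(L) ≈ 0.1210

P(L|A) = 0.52·0.022 + 0.48·0.072 = 0.01144 + 0.03456 = 0.046
P(L|B) = 0.52·0.21 + 0.48·0.104 = 0.1092 + 0.04992 = 0.15912
P(L|C) = 0.69·0.223 + 0.31·0.208 = 0.15387 + 0.06448 = 0.21835
Then overall,
P(L) = 0.52·0.046 + 0.13·0.15912 + 0.35·0.21835
      = 0.02392 + 0.0206856 + 0.0764225 = 0.1210281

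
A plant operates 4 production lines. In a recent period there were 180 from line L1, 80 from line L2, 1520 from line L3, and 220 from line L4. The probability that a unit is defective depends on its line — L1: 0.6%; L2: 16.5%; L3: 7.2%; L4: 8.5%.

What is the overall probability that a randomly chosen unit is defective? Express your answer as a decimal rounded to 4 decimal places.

P(D) ≈ 0.0712

Total: 180 + 80 + 1520 + 220 = 2000.
P(L1) = 180/2000 = 0.09. P(L2) = 80/2000 = 0.04. P(L3) = 1520/2000 = 0.76. P(L4) = 220/2000 = 0.11.
P(D) = P(D|L1)·P(L1) + P(D|L2)·P(L2) + P(D|L3)·P(L3) + P(D|L4)·P(L4)
      = 0.006·0.09 + 0.165·0.04 + 0.072·0.76 + 0.085·0.11
      = 0.00054 + 0.0066 + 0.05472 + 0.00935 = 0.07121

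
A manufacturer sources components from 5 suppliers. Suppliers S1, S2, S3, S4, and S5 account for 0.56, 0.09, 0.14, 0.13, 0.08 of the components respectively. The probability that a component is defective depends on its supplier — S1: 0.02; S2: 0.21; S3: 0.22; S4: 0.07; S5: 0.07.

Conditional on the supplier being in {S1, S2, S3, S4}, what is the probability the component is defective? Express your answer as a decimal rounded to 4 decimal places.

Let S = {S1, S2, S3, S4}.
P(S) = 0.56 + 0.09 + 0.14 + 0.13 = 0.92.
P(D ∩ S) = 0.02·0.56 + 0.21·0.09 + 0.22·0.14 + 0.07·0.13 = 0.0112 + 0.0189 + 0.0308 + 0.0091 = 0.07.
P(D | S) = 0.07 / 0.92 = 0.076087…

P(D|S) ≈ 0.0761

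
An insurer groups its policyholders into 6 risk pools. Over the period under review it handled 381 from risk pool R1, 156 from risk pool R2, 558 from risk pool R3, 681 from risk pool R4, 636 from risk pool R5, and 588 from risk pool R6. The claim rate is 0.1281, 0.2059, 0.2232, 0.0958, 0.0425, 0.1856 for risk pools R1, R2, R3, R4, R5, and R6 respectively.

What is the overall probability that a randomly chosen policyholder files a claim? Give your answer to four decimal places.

P(C) ≈ 0.1356

Total: 381 + 156 + 558 + 681 + 636 + 588 = 3000.
P(R1) = 381/3000 = 0.127. P(R2) = 156/3000 = 0.052. P(R3) = 558/3000 = 0.186. P(R4) = 681/3000 = 0.227. P(R5) = 636/3000 = 0.212. P(R6) = 588/3000 = 0.196.
P(C) = P(C|R1)·P(R1) + P(C|R2)·P(R2) + P(C|R3)·P(R3) + P(C|R4)·P(R4) + P(C|R5)·P(R5) + P(C|R6)·P(R6)
      = 0.1281·0.127 + 0.2059·0.052 + 0.2232·0.186 + 0.0958·0.227 + 0.0425·0.212 + 0.1856·0.196
      = 0.0162687 + 0.0107068 + 0.0415152 + 0.0217466 + 0.00901 + 0.0363776 = 0.1356249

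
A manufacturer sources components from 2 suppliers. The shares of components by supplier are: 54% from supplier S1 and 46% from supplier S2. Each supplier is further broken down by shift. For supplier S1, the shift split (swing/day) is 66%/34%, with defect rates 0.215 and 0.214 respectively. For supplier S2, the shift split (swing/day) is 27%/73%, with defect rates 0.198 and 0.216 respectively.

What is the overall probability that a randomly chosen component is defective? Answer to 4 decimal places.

0.2130

P(D|S1) = 0.66·0.215 + 0.34·0.214 = 0.1419 + 0.07276 = 0.21466
P(D|S2) = 0.27·0.198 + 0.73·0.216 = 0.05346 + 0.15768 = 0.21114
Then overall,
P(D) = 0.54·0.21466 + 0.46·0.21114
      = 0.1159164 + 0.0971244 = 0.2130408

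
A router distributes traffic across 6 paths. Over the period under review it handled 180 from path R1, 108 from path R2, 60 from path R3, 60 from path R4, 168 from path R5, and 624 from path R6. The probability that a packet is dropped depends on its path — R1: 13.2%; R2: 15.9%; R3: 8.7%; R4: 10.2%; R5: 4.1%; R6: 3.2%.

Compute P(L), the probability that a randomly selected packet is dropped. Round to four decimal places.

Total: 180 + 108 + 60 + 60 + 168 + 624 = 1200.
P(R1) = 180/1200 = 0.15. P(R2) = 108/1200 = 0.09. P(R3) = 60/1200 = 0.05. P(R4) = 60/1200 = 0.05. P(R5) = 168/1200 = 0.14. P(R6) = 624/1200 = 0.52.
Summing over the partition,
P(L) = P(L|R1)·P(R1) + P(L|R2)·P(R2) + P(L|R3)·P(R3) + P(L|R4)·P(R4) + P(L|R5)·P(R5) + P(L|R6)·P(R6)
      = 0.132·0.15 + 0.159·0.09 + 0.087·0.05 + 0.102·0.05 + 0.041·0.14 + 0.032·0.52
      = 0.0198 + 0.01431 + 0.00435 + 0.0051 + 0.00574 + 0.01664 = 0.06594

0.0659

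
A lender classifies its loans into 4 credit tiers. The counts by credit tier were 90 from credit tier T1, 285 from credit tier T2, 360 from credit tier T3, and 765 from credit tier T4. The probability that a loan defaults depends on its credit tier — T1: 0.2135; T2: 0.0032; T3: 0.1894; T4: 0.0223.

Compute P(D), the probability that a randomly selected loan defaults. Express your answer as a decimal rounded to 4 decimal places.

Total: 90 + 285 + 360 + 765 = 1500.
P(T1) = 90/1500 = 0.06. P(T2) = 285/1500 = 0.19. P(T3) = 360/1500 = 0.24. P(T4) = 765/1500 = 0.51.
By the law of total probability,
P(D) = P(D|T1)·P(T1) + P(D|T2)·P(T2) + P(D|T3)·P(T3) + P(D|T4)·P(T4)
      = 0.2135·0.06 + 0.0032·0.19 + 0.1894·0.24 + 0.0223·0.51
      = 0.01281 + 0.000608 + 0.045456 + 0.011373 = 0.070247

0.0702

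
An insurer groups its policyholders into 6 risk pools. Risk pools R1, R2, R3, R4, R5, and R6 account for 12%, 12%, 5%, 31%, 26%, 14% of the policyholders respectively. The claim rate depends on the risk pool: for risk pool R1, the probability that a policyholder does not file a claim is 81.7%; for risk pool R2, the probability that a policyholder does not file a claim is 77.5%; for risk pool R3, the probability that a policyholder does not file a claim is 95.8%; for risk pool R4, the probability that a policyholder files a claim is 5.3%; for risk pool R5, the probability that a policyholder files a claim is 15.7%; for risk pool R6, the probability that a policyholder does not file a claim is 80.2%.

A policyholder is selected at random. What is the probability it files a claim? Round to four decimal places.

P(C) ≈ 0.1360

P(C|R1) = 1 − 0.817 = 0.183.
P(C|R2) = 1 − 0.775 = 0.225.
P(C|R3) = 1 − 0.958 = 0.042.
P(C|R6) = 1 − 0.802 = 0.198.
P(C) = P(C|R1)·P(R1) + P(C|R2)·P(R2) + P(C|R3)·P(R3) + P(C|R4)·P(R4) + P(C|R5)·P(R5) + P(C|R6)·P(R6)
      = 0.183·0.12 + 0.225·0.12 + 0.042·0.05 + 0.053·0.31 + 0.157·0.26 + 0.198·0.14
      = 0.02196 + 0.027 + 0.0021 + 0.01643 + 0.04082 + 0.02772 = 0.13603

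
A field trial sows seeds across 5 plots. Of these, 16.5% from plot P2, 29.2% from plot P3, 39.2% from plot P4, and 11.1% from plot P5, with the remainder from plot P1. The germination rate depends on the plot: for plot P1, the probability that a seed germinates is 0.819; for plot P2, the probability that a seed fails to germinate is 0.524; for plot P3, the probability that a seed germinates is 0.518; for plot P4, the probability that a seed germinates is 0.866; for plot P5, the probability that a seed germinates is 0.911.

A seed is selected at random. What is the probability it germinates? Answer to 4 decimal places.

P(G) ≈ 0.7031

P(P1) = 1 − (0.165 + 0.292 + 0.392 + 0.111) = 0.04.
P(G|P2) = 1 − 0.524 = 0.476.
Summing over the partition,
P(G) = P(G|P1)·P(P1) + P(G|P2)·P(P2) + P(G|P3)·P(P3) + P(G|P4)·P(P4) + P(G|P5)·P(P5)
      = 0.819·0.04 + 0.476·0.165 + 0.518·0.292 + 0.866·0.392 + 0.911·0.111
      = 0.03276 + 0.07854 + 0.151256 + 0.339472 + 0.101121 = 0.703149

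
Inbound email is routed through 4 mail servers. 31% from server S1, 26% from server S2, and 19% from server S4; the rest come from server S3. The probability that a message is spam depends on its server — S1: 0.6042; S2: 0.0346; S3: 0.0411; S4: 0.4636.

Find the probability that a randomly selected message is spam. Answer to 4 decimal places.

P(S3) = 1 − (0.31 + 0.26 + 0.19) = 0.24.
By the law of total probability,
P(S) = P(S|S1)·P(S1) + P(S|S2)·P(S2) + P(S|S3)·P(S3) + P(S|S4)·P(S4)
      = 0.6042·0.31 + 0.0346·0.26 + 0.0411·0.24 + 0.4636·0.19
      = 0.187302 + 0.008996 + 0.009864 + 0.088084 = 0.294246

P(S) ≈ 0.2942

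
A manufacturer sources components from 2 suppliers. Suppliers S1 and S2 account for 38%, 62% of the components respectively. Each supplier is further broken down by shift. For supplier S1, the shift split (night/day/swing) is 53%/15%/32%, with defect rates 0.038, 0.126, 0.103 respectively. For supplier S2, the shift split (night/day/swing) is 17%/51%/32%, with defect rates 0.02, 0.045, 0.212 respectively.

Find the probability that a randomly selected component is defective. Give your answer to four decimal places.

P(D|S1) = 0.53·0.038 + 0.15·0.126 + 0.32·0.103 = 0.02014 + 0.0189 + 0.03296 = 0.072
P(D|S2) = 0.17·0.02 + 0.51·0.045 + 0.32·0.212 = 0.0034 + 0.02295 + 0.06784 = 0.09419
Then overall,
P(D) = 0.38·0.072 + 0.62·0.09419
      = 0.02736 + 0.0583978 = 0.0857578

0.0858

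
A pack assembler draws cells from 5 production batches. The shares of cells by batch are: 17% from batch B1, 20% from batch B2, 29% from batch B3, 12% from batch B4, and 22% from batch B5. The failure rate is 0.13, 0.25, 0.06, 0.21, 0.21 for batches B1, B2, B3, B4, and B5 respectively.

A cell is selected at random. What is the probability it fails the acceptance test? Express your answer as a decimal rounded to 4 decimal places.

P(F) = P(F|B1)·P(B1) + P(F|B2)·P(B2) + P(F|B3)·P(B3) + P(F|B4)·P(B4) + P(F|B5)·P(B5)
      = 0.13·0.17 + 0.25·0.2 + 0.06·0.29 + 0.21·0.12 + 0.21·0.22
      = 0.0221 + 0.05 + 0.0174 + 0.0252 + 0.0462 = 0.1609

0.1609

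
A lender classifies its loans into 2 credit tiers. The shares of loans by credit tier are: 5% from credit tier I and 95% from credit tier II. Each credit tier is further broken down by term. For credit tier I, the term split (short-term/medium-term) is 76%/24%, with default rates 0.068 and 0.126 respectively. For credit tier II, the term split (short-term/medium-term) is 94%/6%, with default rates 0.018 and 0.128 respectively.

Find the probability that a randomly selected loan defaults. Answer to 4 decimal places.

0.0275

P(D|I) = 0.76·0.068 + 0.24·0.126 = 0.05168 + 0.03024 = 0.08192
P(D|II) = 0.94·0.018 + 0.06·0.128 = 0.01692 + 0.00768 = 0.0246
By total probability over the outer partition,
P(D) = 0.05·0.08192 + 0.95·0.0246
      = 0.004096 + 0.02337 = 0.027466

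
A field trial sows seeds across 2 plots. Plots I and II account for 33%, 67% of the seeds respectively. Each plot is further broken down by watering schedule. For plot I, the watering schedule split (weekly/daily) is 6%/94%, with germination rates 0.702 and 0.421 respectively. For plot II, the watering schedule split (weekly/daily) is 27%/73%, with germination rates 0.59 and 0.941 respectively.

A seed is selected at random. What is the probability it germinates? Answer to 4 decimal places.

P(G) ≈ 0.7115

P(G|I) = 0.06·0.702 + 0.94·0.421 = 0.04212 + 0.39574 = 0.43786
P(G|II) = 0.27·0.59 + 0.73·0.941 = 0.1593 + 0.68693 = 0.84623
By total probability over the outer partition,
P(G) = 0.33·0.43786 + 0.67·0.84623
      = 0.1444938 + 0.5669741 = 0.7114679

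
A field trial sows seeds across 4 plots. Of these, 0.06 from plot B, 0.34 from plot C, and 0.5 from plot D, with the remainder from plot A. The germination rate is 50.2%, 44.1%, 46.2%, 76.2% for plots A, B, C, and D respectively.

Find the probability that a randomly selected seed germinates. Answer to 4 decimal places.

P(A) = 1 − (0.06 + 0.34 + 0.5) = 0.1.
Using total probability over the partition,
P(G) = P(G|A)·P(A) + P(G|B)·P(B) + P(G|C)·P(C) + P(G|D)·P(D)
      = 0.502·0.1 + 0.441·0.06 + 0.462·0.34 + 0.762·0.5
      = 0.0502 + 0.02646 + 0.15708 + 0.381 = 0.61474

P(G) ≈ 0.6147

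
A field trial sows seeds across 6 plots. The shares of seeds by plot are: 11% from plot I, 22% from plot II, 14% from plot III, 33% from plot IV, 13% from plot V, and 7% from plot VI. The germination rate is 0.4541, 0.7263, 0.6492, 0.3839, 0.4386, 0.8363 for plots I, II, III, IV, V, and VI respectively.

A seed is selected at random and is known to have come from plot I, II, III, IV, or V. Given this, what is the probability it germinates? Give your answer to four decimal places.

Let S = {I, II, III, IV, V}.
P(S) = 0.11 + 0.22 + 0.14 + 0.33 + 0.13 = 0.93.
P(G ∩ S) = 0.4541·0.11 + 0.7263·0.22 + 0.6492·0.14 + 0.3839·0.33 + 0.4386·0.13 = 0.049951 + 0.159786 + 0.090888 + 0.126687 + 0.057018 = 0.48433.
P(G | S) = 0.48433 / 0.93 = 0.520785…

0.5208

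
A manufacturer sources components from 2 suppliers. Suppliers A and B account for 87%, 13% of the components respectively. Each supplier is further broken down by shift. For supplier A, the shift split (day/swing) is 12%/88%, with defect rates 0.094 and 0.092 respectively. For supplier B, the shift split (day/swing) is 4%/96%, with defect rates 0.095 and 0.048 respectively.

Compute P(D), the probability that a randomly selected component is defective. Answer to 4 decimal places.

P(D|A) = 0.12·0.094 + 0.88·0.092 = 0.01128 + 0.08096 = 0.09224
P(D|B) = 0.04·0.095 + 0.96·0.048 = 0.0038 + 0.04608 = 0.04988
Then overall,
P(D) = 0.87·0.09224 + 0.13·0.04988
      = 0.0802488 + 0.0064844 = 0.0867332

P(D) ≈ 0.0867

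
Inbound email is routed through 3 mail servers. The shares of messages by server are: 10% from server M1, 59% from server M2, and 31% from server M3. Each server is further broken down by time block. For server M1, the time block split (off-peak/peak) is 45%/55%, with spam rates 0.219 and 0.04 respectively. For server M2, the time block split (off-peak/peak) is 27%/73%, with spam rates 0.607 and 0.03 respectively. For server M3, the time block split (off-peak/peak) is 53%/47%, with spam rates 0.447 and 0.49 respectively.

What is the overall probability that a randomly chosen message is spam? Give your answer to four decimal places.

P(S|M1) = 0.45·0.219 + 0.55·0.04 = 0.09855 + 0.022 = 0.12055
P(S|M2) = 0.27·0.607 + 0.73·0.03 = 0.16389 + 0.0219 = 0.18579
P(S|M3) = 0.53·0.447 + 0.47·0.49 = 0.23691 + 0.2303 = 0.46721
Then overall,
P(S) = 0.1·0.12055 + 0.59·0.18579 + 0.31·0.46721
      = 0.012055 + 0.1096161 + 0.1448351 = 0.2665062

0.2665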